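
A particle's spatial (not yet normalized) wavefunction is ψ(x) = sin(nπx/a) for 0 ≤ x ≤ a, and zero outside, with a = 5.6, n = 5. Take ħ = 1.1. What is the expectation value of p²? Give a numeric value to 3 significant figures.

9.52

p² ψ = −ħ² d²ψ/dx²; ⟨p²⟩ = −ħ² ∫ ψ*·ψ'' dx / ∫|ψ|² dx.
d/dx sin(nπx/a) = (nπ/a)·cos(nπx/a) and d²/dx² sin(nπx/a) = −(nπ/a)²·sin(nπx/a); on 0 ≤ x ≤ a, ∫sin²(nπx/a) dx = a/2 and ∫sin(nπx/a)·cos(nπx/a) dx = 0.
State is unnormalized: ∫|ψ|² dx = 2.8000, and ∫ψ*·(−ħ² ψ'') dx = 26.657, so ⟨p²⟩ = 26.657 / 2.8000.
⟨p²⟩ = 9.5203.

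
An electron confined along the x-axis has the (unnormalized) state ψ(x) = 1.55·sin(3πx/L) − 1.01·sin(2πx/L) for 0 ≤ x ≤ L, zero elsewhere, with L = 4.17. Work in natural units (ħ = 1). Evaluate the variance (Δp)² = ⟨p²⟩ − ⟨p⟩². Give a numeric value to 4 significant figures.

4.262

Compute ⟨p⟩ and ⟨p²⟩ separately; (Δp)² = ⟨p²⟩ − ⟨p⟩².
d²/dx² sin(jπx/L) = −(jπ/L)²·sin(jπx/L); on 0 ≤ x ≤ L, ∫sin²(jπx/L) dx = L/2 and ∫sin(jπx/L)·sin(lπx/L) dx = 0 for j ≠ l, so only diagonal terms survive in ∫|ψ|² and ∫ψ·ψ″; ∫ψ·ψ′ dx = [ψ²/2] between the walls = 0.
Normalization: ∫|ψ|² dx = 7.1361.
⟨p⟩ = 0.0000 and ⟨p²⟩ = 4.2624.
(Δp)² = 4.2624 − (0.0000)² = 4.2624.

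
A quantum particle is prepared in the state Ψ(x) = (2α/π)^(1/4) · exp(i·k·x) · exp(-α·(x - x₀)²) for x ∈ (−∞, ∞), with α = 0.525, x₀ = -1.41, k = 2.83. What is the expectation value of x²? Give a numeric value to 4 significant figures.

⟨x²⟩ = ∫ x²·|Ψ|² dx (integrals over the domain).
Gaussian moments (u = x − x₀): ∫u^(2j)·e^(−2αu²) du = (2j−1)!!/(4α)^j · √(π/(2α)), odd powers integrate to 0; here √(π/(2α)) = 1.7297.
⟨x²⟩ = 2.4643.

2.464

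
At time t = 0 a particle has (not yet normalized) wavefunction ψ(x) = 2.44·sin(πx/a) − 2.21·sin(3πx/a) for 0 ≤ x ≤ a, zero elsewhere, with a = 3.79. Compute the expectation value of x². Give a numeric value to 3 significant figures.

3.81

⟨x²⟩ = ∫ x²·|ψ|² dx / ∫|ψ|² dx (integrals over the domain).
On 0 ≤ x ≤ a (j ≠ l): ∫sin²(jπx/a) dx = a/2, ∫sin(jπx/a)·sin(lπx/a) dx = 0; diagonal moments ∫x·sin²(jπx/a) dx = a²/4, ∫x²·sin²(jπx/a) dx = a³·(1/6 − 1/(4j²π²)); cross terms ∫x·sin(jπx/a)·sin(lπx/a) dx = 0 for j + l even and −4jla²/(π²(j² − l²)²) for j + l odd, ∫x²·sin(jπx/a)·sin(lπx/a) dx = (−1)^(j+l)·4jla³/(π²(j² − l²)²); higher powers the same way via product-to-sum and parts.
State is unnormalized: ∫|ψ|² dx = 20.537, and ∫ψ*·x²·ψ dx = 78.222, so ⟨x²⟩ = 78.222 / 20.537.
⟨x²⟩ = 3.8087.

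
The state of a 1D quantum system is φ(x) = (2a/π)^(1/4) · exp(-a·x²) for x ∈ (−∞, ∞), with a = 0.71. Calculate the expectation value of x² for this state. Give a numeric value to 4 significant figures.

0.3521

⟨x²⟩ = ∫ x²·|φ|² dx (integrals over the domain).
Gaussian moments: ∫x^(2j)·e^(−2ax²) dx = (2j−1)!!/(4a)^j · √(π/(2a)), odd powers integrate to 0; here √(π/(2a)) = 1.4874.
⟨x²⟩ = 0.35211.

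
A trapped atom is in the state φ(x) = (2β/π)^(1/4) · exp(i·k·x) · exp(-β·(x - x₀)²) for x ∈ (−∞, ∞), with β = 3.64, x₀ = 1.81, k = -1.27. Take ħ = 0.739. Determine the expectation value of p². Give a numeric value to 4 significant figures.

2.869

p² φ = −ħ² d²φ/dx²; ⟨p²⟩ = −ħ² ∫ φ*·φ'' dx.
Gaussian moments (u = x − x₀): ∫u^(2j)·e^(−2βu²) du = (2j−1)!!/(4β)^j · √(π/(2β)), odd powers integrate to 0; here √(π/(2β)) = 0.65692. Derivatives: φ′ = (ik − 2βu)·φ, φ″ = ((ik − 2βu)² − 2β)·φ; the odd-in-u pieces drop out.
⟨p²⟩ = 2.8687.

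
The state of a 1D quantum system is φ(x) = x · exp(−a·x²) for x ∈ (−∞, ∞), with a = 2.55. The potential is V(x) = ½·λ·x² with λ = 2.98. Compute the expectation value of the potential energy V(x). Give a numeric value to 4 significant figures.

0.4382

⟨V⟩ = ∫ V(x)·|φ|² dx / ∫|φ|² dx.
Expand each integrand as polynomial × e^(−2ax²) and use ∫x^(2j)·e^(−2ax²) dx = (2j−1)!!/(4a)^j · √(π/(2a)), odd powers → 0; here √(π/(2a)) = 0.78486.
State is unnormalized: ∫|φ|² dx = 0.076947, and ∫φ*·V(x)·φ dx = 0.033721, so ⟨V⟩ = 0.033721 / 0.076947.
⟨V⟩ = 0.43824.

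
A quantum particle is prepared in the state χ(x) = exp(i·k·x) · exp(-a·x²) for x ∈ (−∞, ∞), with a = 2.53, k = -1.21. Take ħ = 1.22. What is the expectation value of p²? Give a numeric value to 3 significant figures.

p² χ = −ħ² d²χ/dx²; ⟨p²⟩ = −ħ² ∫ χ*·χ'' dx / ∫|χ|² dx.
Gaussian moments: ∫x^(2j)·e^(−2ax²) dx = (2j−1)!!/(4a)^j · √(π/(2a)), odd powers integrate to 0; here √(π/(2a)) = 0.78795. Derivatives: χ′ = (ik − 2ax)·χ, χ″ = ((ik − 2ax)² − 2a)·χ; the odd-in-x pieces drop out.
State is unnormalized: ∫|χ|² dx = 0.78795, and ∫χ*·(−ħ² χ'') dx = 4.6842, so ⟨p²⟩ = 4.6842 / 0.78795.
⟨p²⟩ = 5.9448.

5.94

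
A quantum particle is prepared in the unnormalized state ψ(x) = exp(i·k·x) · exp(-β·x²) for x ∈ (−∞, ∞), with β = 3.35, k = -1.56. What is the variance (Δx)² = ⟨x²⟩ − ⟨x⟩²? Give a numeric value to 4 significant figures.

0.07463

Compute ⟨x⟩ and ⟨x²⟩ separately, then (Δx)² = ⟨x²⟩ − ⟨x⟩².
Gaussian moments: ∫x^(2j)·e^(−2βx²) dx = (2j−1)!!/(4β)^j · √(π/(2β)), odd powers integrate to 0; here √(π/(2β)) = 0.68476.
Normalization: ∫|ψ|² dx = 0.68476.
⟨x⟩ = 0.0000 and ⟨x²⟩ = 0.074627.
(Δx)² = 0.074627 − (0.0000)² = 0.074627.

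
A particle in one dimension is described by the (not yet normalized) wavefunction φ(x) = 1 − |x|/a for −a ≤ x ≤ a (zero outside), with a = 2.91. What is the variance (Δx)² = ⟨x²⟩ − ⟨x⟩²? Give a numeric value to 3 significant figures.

Compute ⟨x⟩ and ⟨x²⟩ separately, then (Δx)² = ⟨x²⟩ − ⟨x⟩².
φ is even, so ∫ over [−a, a] = 2∫₀ᵃ with φ = 1 − x/a there: ∫₀ᵃ (1 − x/a)² dx = a/3, ∫₀ᵃ x²(1 − x/a)² dx = a³/30, ∫₀ᵃ x⁴(1 − x/a)² dx = a⁵/105.
Normalization: ∫|φ|² dx = 1.9400.
⟨x⟩ = 0.0000 and ⟨x²⟩ = 0.84681.
(Δx)² = 0.84681 − (0.0000)² = 0.84681.

0.847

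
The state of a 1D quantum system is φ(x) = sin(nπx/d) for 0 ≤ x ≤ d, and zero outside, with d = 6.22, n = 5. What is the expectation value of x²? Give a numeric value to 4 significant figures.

⟨x²⟩ = ∫ x²·|φ|² dx / ∫|φ|² dx (integrals over the domain).
With sin²θ = (1 − cos2θ)/2 on 0 ≤ x ≤ d: ∫sin²(nπx/d) dx = d/2, ∫x·sin²(nπx/d) dx = d²/4, ∫x²·sin²(nπx/d) dx = d³·(1/6 − 1/(4n²π²)); higher powers xᵏ the same way, integrating xᵏ·cos(2nπx/d) by parts.
State is unnormalized: ∫|φ|² dx = 3.1100, and ∫φ*·x²·φ dx = 39.863, so ⟨x²⟩ = 39.863 / 3.1100.
⟨x²⟩ = 12.818.

12.82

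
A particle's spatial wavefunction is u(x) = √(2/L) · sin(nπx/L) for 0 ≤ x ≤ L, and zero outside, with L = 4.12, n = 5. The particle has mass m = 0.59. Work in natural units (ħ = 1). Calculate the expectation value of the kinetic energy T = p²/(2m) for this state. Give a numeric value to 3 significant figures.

T = −(ħ²/2m) d²/dx², so ⟨T⟩ = −(ħ²/2m) ∫ u*·u'' dx; with m = 0.59.
d/dx sin(nπx/L) = (nπ/L)·cos(nπx/L) and d²/dx² sin(nπx/L) = −(nπ/L)²·sin(nπx/L); on 0 ≤ x ≤ L, ∫sin²(nπx/L) dx = L/2 and ∫sin(nπx/L)·cos(nπx/L) dx = 0.
⟨T⟩ = 12.319.

12.3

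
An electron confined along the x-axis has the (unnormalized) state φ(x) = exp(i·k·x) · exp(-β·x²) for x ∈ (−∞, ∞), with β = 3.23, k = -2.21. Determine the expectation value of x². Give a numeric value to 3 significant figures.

0.0774

⟨x²⟩ = ∫ x²·|φ|² dx / ∫|φ|² dx (integrals over the domain).
Gaussian moments: ∫x^(2j)·e^(−2βx²) dx = (2j−1)!!/(4β)^j · √(π/(2β)), odd powers integrate to 0; here √(π/(2β)) = 0.69736.
State is unnormalized: ∫|φ|² dx = 0.69736, and ∫φ*·x²·φ dx = 0.053975, so ⟨x²⟩ = 0.053975 / 0.69736.
⟨x²⟩ = 0.077399.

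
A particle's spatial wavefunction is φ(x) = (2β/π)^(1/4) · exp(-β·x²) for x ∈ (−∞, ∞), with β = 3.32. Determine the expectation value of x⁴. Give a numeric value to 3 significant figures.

0.0170

⟨x⁴⟩ = ∫ x⁴·|φ|² dx (integrals over the domain).
Gaussian moments: ∫x^(2j)·e^(−2βx²) dx = (2j−1)!!/(4β)^j · √(π/(2β)), odd powers integrate to 0; here √(π/(2β)) = 0.68785.
⟨x⁴⟩ = 0.017011.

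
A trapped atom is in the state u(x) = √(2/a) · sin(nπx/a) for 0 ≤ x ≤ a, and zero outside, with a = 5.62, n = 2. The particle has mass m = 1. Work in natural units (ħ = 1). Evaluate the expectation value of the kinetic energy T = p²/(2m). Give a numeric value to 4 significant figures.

0.6250

T = −(ħ²/2m) d²/dx², so ⟨T⟩ = −(ħ²/2m) ∫ u*·u'' dx; with m = 1.
d/dx sin(nπx/a) = (nπ/a)·cos(nπx/a) and d²/dx² sin(nπx/a) = −(nπ/a)²·sin(nπx/a); on 0 ≤ x ≤ a, ∫sin²(nπx/a) dx = a/2 and ∫sin(nπx/a)·cos(nπx/a) dx = 0.
⟨T⟩ = 0.62497.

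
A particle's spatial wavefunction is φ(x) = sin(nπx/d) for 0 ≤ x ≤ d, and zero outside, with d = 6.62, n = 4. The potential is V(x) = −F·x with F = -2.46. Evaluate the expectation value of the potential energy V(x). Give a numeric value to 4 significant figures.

⟨V⟩ = ∫ V(x)·|φ|² dx / ∫|φ|² dx.
With sin²θ = (1 − cos2θ)/2 on 0 ≤ x ≤ d: ∫sin²(nπx/d) dx = d/2, ∫x·sin²(nπx/d) dx = d²/4, ∫x²·sin²(nπx/d) dx = d³·(1/6 − 1/(4n²π²)); higher powers xᵏ the same way, integrating xᵏ·cos(2nπx/d) by parts.
State is unnormalized: ∫|φ|² dx = 3.3100, and ∫φ*·V(x)·φ dx = 26.952, so ⟨V⟩ = 26.952 / 3.3100.
⟨V⟩ = 8.1426.

8.143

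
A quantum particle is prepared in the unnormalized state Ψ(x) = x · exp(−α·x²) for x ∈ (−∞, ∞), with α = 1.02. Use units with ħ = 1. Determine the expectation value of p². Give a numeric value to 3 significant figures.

p² Ψ = −ħ² d²Ψ/dx²; ⟨p²⟩ = −ħ² ∫ Ψ*·Ψ'' dx / ∫|Ψ|² dx.
Expand each integrand as polynomial × e^(−2αx²) and use ∫x^(2j)·e^(−2αx²) dx = (2j−1)!!/(4α)^j · √(π/(2α)), odd powers → 0; here √(π/(2α)) = 1.2410. Differentiate with the product rule, d/dx e^(−αx²) = −2αx·e^(−αx²).
State is unnormalized: ∫|Ψ|² dx = 0.30416, and ∫Ψ*·(−ħ² Ψ'') dx = 0.93072, so ⟨p²⟩ = 0.93072 / 0.30416.
⟨p²⟩ = 3.0600.

3.06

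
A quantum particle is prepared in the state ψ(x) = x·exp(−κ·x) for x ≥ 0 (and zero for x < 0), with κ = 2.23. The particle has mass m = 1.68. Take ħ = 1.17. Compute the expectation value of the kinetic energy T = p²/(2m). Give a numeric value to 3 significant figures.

T = −(ħ²/2m) d²/dx², so ⟨T⟩ = −(ħ²/2m) ∫ ψ*·ψ'' dx / ∫|ψ|² dx; with m = 1.68.
Differentiate x·exp(−κ·x) with the product rule; every integrand then reduces to terms xʲ·e^(−2κx) on [0, ∞), with ∫₀^∞ xʲ·e^(−2κx) dx = j!/(2κ)^(j+1).
State is unnormalized: ∫|ψ|² dx = 0.022544, and ∫ψ*·(−ħ²/2m · ψ'') dx = 0.045674, so ⟨T⟩ = 0.045674 / 0.022544.
⟨T⟩ = 2.0260.

2.03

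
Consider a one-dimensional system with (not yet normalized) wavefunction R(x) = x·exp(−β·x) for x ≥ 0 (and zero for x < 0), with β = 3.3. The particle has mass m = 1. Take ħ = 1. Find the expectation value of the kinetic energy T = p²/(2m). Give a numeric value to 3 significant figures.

5.45

T = −(ħ²/2m) d²/dx², so ⟨T⟩ = −(ħ²/2m) ∫ R*·R'' dx / ∫|R|² dx; with m = 1.
Differentiate x·exp(−β·x) with the product rule; every integrand then reduces to terms xʲ·e^(−2βx) on [0, ∞), with ∫₀^∞ xʲ·e^(−2βx) dx = j!/(2β)^(j+1).
State is unnormalized: ∫|R|² dx = 0.0069566, and ∫R*·(−ħ²/2m · R'') dx = 0.037879, so ⟨T⟩ = 0.037879 / 0.0069566.
⟨T⟩ = 5.4450.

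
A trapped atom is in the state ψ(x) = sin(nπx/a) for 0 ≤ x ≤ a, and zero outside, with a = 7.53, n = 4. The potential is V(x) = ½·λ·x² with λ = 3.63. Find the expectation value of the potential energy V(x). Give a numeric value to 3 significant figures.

34.0

⟨V⟩ = ∫ V(x)·|ψ|² dx / ∫|ψ|² dx.
With sin²θ = (1 − cos2θ)/2 on 0 ≤ x ≤ a: ∫sin²(nπx/a) dx = a/2, ∫x·sin²(nπx/a) dx = a²/4, ∫x²·sin²(nπx/a) dx = a³·(1/6 − 1/(4n²π²)); higher powers xᵏ the same way, integrating xᵏ·cos(2nπx/a) by parts.
State is unnormalized: ∫|ψ|² dx = 3.7650, and ∫ψ*·V(x)·ψ dx = 127.93, so ⟨V⟩ = 127.93 / 3.7650.
⟨V⟩ = 33.978.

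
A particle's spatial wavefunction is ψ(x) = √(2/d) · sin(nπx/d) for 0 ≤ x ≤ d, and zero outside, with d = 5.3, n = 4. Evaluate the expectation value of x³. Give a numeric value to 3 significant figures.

36.5

⟨x³⟩ = ∫ x³·|ψ|² dx (integrals over the domain).
With sin²θ = (1 − cos2θ)/2 on 0 ≤ x ≤ d: ∫sin²(nπx/d) dx = d/2, ∫x·sin²(nπx/d) dx = d²/4, ∫x²·sin²(nπx/d) dx = d³·(1/6 − 1/(4n²π²)); higher powers xᵏ the same way, integrating xᵏ·cos(2nπx/d) by parts.
⟨x³⟩ = 36.512.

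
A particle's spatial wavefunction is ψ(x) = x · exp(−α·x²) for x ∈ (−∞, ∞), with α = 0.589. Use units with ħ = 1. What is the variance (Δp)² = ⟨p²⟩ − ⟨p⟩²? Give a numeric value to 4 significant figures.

1.767

Compute ⟨p⟩ and ⟨p²⟩ separately; (Δp)² = ⟨p²⟩ − ⟨p⟩².
Expand each integrand as polynomial × e^(−2αx²) and use ∫x^(2j)·e^(−2αx²) dx = (2j−1)!!/(4α)^j · √(π/(2α)), odd powers → 0; here √(π/(2α)) = 1.6331. Differentiate with the product rule, d/dx e^(−αx²) = −2αx·e^(−αx²).
Normalization: ∫|ψ|² dx = 0.69315.
⟨p⟩ = 0.0000 and ⟨p²⟩ = 1.7670.
(Δp)² = 1.7670 − (0.0000)² = 1.7670.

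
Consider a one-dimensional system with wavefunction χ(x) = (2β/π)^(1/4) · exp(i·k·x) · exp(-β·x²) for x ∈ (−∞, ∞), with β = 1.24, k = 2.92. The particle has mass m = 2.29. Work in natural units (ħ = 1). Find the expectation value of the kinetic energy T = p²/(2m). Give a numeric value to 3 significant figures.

T = −(ħ²/2m) d²/dx², so ⟨T⟩ = −(ħ²/2m) ∫ χ*·χ'' dx; with m = 2.29.
Gaussian moments: ∫x^(2j)·e^(−2βx²) dx = (2j−1)!!/(4β)^j · √(π/(2β)), odd powers integrate to 0; here √(π/(2β)) = 1.1255. Derivatives: χ′ = (ik − 2βx)·χ, χ″ = ((ik − 2βx)² − 2β)·χ; the odd-in-x pieces drop out.
⟨T⟩ = 2.1324.

2.13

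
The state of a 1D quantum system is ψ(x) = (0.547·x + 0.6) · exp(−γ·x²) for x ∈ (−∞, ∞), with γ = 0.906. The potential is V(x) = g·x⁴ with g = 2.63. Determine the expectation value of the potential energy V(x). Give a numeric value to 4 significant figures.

1.049

⟨V⟩ = ∫ V(x)·|ψ|² dx / ∫|ψ|² dx.
Expand each integrand as polynomial × e^(−2γx²) and use ∫x^(2j)·e^(−2γx²) dx = (2j−1)!!/(4γ)^j · √(π/(2γ)), odd powers → 0; here √(π/(2γ)) = 1.3167.
State is unnormalized: ∫|ψ|² dx = 0.58274, and ∫ψ*·V(x)·ψ dx = 0.61133, so ⟨V⟩ = 0.61133 / 0.58274.
⟨V⟩ = 1.0491.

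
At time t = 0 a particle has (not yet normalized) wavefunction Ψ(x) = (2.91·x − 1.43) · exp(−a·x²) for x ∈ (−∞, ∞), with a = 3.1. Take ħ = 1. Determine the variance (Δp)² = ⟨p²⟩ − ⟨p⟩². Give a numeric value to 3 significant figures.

4.65

Compute ⟨p⟩ and ⟨p²⟩ separately; (Δp)² = ⟨p²⟩ − ⟨p⟩².
Expand each integrand as polynomial × e^(−2ax²) and use ∫x^(2j)·e^(−2ax²) dx = (2j−1)!!/(4a)^j · √(π/(2a)), odd powers → 0; here √(π/(2a)) = 0.71183. Differentiate with the product rule, d/dx e^(−ax²) = −2ax·e^(−ax²).
Normalization: ∫|Ψ|² dx = 1.9418.
⟨p⟩ = 0.0000 and ⟨p²⟩ = 4.6522.
(Δp)² = 4.6522 − (0.0000)² = 4.6522.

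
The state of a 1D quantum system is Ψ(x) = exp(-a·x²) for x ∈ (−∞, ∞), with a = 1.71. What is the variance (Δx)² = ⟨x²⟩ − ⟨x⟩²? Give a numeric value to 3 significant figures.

0.146

Compute ⟨x⟩ and ⟨x²⟩ separately, then (Δx)² = ⟨x²⟩ − ⟨x⟩².
Gaussian moments: ∫x^(2j)·e^(−2ax²) dx = (2j−1)!!/(4a)^j · √(π/(2a)), odd powers integrate to 0; here √(π/(2a)) = 0.95843.
Normalization: ∫|Ψ|² dx = 0.95843.
⟨x⟩ = 0.0000 and ⟨x²⟩ = 0.14620.
(Δx)² = 0.14620 − (0.0000)² = 0.14620.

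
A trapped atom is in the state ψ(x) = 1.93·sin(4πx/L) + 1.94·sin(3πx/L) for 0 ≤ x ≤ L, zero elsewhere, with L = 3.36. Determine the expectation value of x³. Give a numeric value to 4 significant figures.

⟨x³⟩ = ∫ x³·|ψ|² dx / ∫|ψ|² dx (integrals over the domain).
On 0 ≤ x ≤ L (j ≠ l): ∫sin²(jπx/L) dx = L/2, ∫sin(jπx/L)·sin(lπx/L) dx = 0; diagonal moments ∫x·sin²(jπx/L) dx = L²/4, ∫x²·sin²(jπx/L) dx = L³·(1/6 − 1/(4j²π²)); cross terms ∫x·sin(jπx/L)·sin(lπx/L) dx = 0 for j + l even and −4jlL²/(π²(j² − l²)²) for j + l odd, ∫x²·sin(jπx/L)·sin(lπx/L) dx = (−1)^(j+l)·4jlL³/(π²(j² − l²)²); higher powers the same way via product-to-sum and parts.
State is unnormalized: ∫|ψ|² dx = 12.581, and ∫ψ*·x³·ψ dx = 32.822, so ⟨x³⟩ = 32.822 / 12.581.
⟨x³⟩ = 2.6089.

2.609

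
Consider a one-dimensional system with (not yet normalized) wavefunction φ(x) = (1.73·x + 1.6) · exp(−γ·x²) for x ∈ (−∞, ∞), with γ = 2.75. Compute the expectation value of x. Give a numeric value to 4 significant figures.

0.1777

⟨x⟩ = ∫ x·|φ|² dx / ∫|φ|² dx (integrals over the domain).
Expand each integrand as polynomial × e^(−2γx²) and use ∫x^(2j)·e^(−2γx²) dx = (2j−1)!!/(4γ)^j · √(π/(2γ)), odd powers → 0; here √(π/(2γ)) = 0.75578.
State is unnormalized: ∫|φ|² dx = 2.1404, and ∫φ*·x·φ dx = 0.38036, so ⟨x⟩ = 0.38036 / 2.1404.
⟨x⟩ = 0.17770.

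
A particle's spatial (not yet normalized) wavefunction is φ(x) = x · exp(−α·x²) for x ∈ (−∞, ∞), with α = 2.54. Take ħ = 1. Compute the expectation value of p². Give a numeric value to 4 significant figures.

7.620

p² φ = −ħ² d²φ/dx²; ⟨p²⟩ = −ħ² ∫ φ*·φ'' dx / ∫|φ|² dx.
Expand each integrand as polynomial × e^(−2αx²) and use ∫x^(2j)·e^(−2αx²) dx = (2j−1)!!/(4α)^j · √(π/(2α)), odd powers → 0; here √(π/(2α)) = 0.78640. Differentiate with the product rule, d/dx e^(−αx²) = −2αx·e^(−αx²).
State is unnormalized: ∫|φ|² dx = 0.077401, and ∫φ*·(−ħ² φ'') dx = 0.58980, so ⟨p²⟩ = 0.58980 / 0.077401.
⟨p²⟩ = 7.6200.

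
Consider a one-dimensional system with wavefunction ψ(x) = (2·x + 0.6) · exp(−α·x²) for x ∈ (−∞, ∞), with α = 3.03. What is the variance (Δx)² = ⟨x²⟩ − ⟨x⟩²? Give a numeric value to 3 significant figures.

Compute ⟨x⟩ and ⟨x²⟩ separately, then (Δx)² = ⟨x²⟩ − ⟨x⟩².
Expand each integrand as polynomial × e^(−2αx²) and use ∫x^(2j)·e^(−2αx²) dx = (2j−1)!!/(4α)^j · √(π/(2α)), odd powers → 0; here √(π/(2α)) = 0.72001.
Normalization: ∫|ψ|² dx = 0.49683.
⟨x⟩ = 0.28697 and ⟨x²⟩ = 0.16143.
(Δx)² = 0.16143 − (0.28697)² = 0.079081.

0.0791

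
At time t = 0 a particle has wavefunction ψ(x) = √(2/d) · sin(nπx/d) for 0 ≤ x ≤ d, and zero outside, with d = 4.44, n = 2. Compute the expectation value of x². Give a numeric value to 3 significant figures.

6.32

⟨x²⟩ = ∫ x²·|ψ|² dx (integrals over the domain).
With sin²θ = (1 − cos2θ)/2 on 0 ≤ x ≤ d: ∫sin²(nπx/d) dx = d/2, ∫x·sin²(nπx/d) dx = d²/4, ∫x²·sin²(nπx/d) dx = d³·(1/6 − 1/(4n²π²)); higher powers xᵏ the same way, integrating xᵏ·cos(2nπx/d) by parts.
⟨x²⟩ = 6.3215.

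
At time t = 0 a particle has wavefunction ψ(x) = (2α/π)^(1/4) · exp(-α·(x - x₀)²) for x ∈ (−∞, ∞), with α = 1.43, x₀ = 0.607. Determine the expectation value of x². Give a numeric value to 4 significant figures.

⟨x²⟩ = ∫ x²·|ψ|² dx (integrals over the domain).
Gaussian moments (u = x − x₀): ∫u^(2j)·e^(−2αu²) du = (2j−1)!!/(4α)^j · √(π/(2α)), odd powers integrate to 0; here √(π/(2α)) = 1.0481.
⟨x²⟩ = 0.54327.

0.5433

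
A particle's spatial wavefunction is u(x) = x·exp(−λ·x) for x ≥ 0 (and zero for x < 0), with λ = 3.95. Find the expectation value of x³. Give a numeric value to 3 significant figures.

⟨x³⟩ = ∫ x³·|u|² dx / ∫|u|² dx (integrals over the domain).
Every integrand reduces to terms xʲ·e^(−2λx) on [0, ∞); use ∫₀^∞ xʲ·e^(−2λx) dx = j!/(2λ)^(j+1).
State is unnormalized: ∫|u|² dx = 0.0040565, and ∫u*·x³·u dx = 0.00049365, so ⟨x³⟩ = 0.00049365 / 0.0040565.
⟨x³⟩ = 0.12169.

0.122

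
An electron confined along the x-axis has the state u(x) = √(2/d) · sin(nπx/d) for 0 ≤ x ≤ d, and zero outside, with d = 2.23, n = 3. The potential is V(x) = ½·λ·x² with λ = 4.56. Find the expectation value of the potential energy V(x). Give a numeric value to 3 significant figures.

3.72

⟨V⟩ = ∫ V(x)·|u|² dx.
With sin²θ = (1 − cos2θ)/2 on 0 ≤ x ≤ d: ∫sin²(nπx/d) dx = d/2, ∫x·sin²(nπx/d) dx = d²/4, ∫x²·sin²(nπx/d) dx = d³·(1/6 − 1/(4n²π²)); higher powers xᵏ the same way, integrating xᵏ·cos(2nπx/d) by parts.
⟨V⟩ = 3.7156.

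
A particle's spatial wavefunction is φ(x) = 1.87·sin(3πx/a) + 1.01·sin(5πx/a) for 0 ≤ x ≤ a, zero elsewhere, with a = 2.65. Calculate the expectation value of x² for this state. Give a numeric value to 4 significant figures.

2.586

⟨x²⟩ = ∫ x²·|φ|² dx / ∫|φ|² dx (integrals over the domain).
On 0 ≤ x ≤ a (j ≠ l): ∫sin²(jπx/a) dx = a/2, ∫sin(jπx/a)·sin(lπx/a) dx = 0; diagonal moments ∫x·sin²(jπx/a) dx = a²/4, ∫x²·sin²(jπx/a) dx = a³·(1/6 − 1/(4j²π²)); cross terms ∫x·sin(jπx/a)·sin(lπx/a) dx = 0 for j + l even and −4jla²/(π²(j² − l²)²) for j + l odd, ∫x²·sin(jπx/a)·sin(lπx/a) dx = (−1)^(j+l)·4jla³/(π²(j² − l²)²); higher powers the same way via product-to-sum and parts.
State is unnormalized: ∫|φ|² dx = 5.9850, and ∫φ*·x²·φ dx = 15.477, so ⟨x²⟩ = 15.477 / 5.9850.
⟨x²⟩ = 2.5859.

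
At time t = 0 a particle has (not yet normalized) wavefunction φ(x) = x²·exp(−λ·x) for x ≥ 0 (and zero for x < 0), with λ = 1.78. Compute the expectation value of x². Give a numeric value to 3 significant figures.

2.37

⟨x²⟩ = ∫ x²·|φ|² dx / ∫|φ|² dx (integrals over the domain).
Every integrand reduces to terms xʲ·e^(−2λx) on [0, ∞); use ∫₀^∞ xʲ·e^(−2λx) dx = j!/(2λ)^(j+1).
State is unnormalized: ∫|φ|² dx = 0.041972, and ∫φ*·x²·φ dx = 0.099353, so ⟨x²⟩ = 0.099353 / 0.041972.
⟨x²⟩ = 2.3671.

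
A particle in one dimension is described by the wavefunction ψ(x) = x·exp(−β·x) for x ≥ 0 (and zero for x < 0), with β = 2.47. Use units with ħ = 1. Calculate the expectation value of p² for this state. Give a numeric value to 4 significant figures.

6.101

p² ψ = −ħ² d²ψ/dx²; ⟨p²⟩ = −ħ² ∫ ψ*·ψ'' dx / ∫|ψ|² dx.
Differentiate x·exp(−β·x) with the product rule; every integrand then reduces to terms xʲ·e^(−2βx) on [0, ∞), with ∫₀^∞ xʲ·e^(−2βx) dx = j!/(2β)^(j+1).
State is unnormalized: ∫|ψ|² dx = 0.016590, and ∫ψ*·(−ħ² ψ'') dx = 0.10121, so ⟨p²⟩ = 0.10121 / 0.016590.
⟨p²⟩ = 6.1009.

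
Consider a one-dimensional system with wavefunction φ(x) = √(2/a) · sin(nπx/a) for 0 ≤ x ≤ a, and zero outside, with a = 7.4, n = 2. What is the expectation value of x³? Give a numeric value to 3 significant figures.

⟨x³⟩ = ∫ x³·|φ|² dx (integrals over the domain).
With sin²θ = (1 − cos2θ)/2 on 0 ≤ x ≤ a: ∫sin²(nπx/a) dx = a/2, ∫x·sin²(nπx/a) dx = a²/4, ∫x²·sin²(nπx/a) dx = a³·(1/6 − 1/(4n²π²)); higher powers xᵏ the same way, integrating xᵏ·cos(2nπx/a) by parts.
⟨x³⟩ = 93.608.

93.6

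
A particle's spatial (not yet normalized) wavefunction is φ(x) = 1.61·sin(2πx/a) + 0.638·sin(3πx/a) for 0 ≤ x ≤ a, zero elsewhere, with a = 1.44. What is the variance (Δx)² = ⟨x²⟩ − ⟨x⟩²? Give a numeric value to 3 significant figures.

0.112

Compute ⟨x⟩ and ⟨x²⟩ separately, then (Δx)² = ⟨x²⟩ − ⟨x⟩².
On 0 ≤ x ≤ a (j ≠ l): ∫sin²(jπx/a) dx = a/2, ∫sin(jπx/a)·sin(lπx/a) dx = 0; diagonal moments ∫x·sin²(jπx/a) dx = a²/4, ∫x²·sin²(jπx/a) dx = a³·(1/6 − 1/(4j²π²)); cross terms ∫x·sin(jπx/a)·sin(lπx/a) dx = 0 for j + l even and −4jla²/(π²(j² − l²)²) for j + l odd, ∫x²·sin(jπx/a)·sin(lπx/a) dx = (−1)^(j+l)·4jla³/(π²(j² − l²)²); higher powers the same way via product-to-sum and parts.
Normalization: ∫|φ|² dx = 2.1594.
⟨x⟩ = 0.52811 and ⟨x²⟩ = 0.39060.
(Δx)² = 0.39060 − (0.52811)² = 0.11170.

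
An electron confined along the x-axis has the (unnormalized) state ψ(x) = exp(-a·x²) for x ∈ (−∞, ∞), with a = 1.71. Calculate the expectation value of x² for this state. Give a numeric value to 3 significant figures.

⟨x²⟩ = ∫ x²·|ψ|² dx / ∫|ψ|² dx (integrals over the domain).
Gaussian moments: ∫x^(2j)·e^(−2ax²) dx = (2j−1)!!/(4a)^j · √(π/(2a)), odd powers integrate to 0; here √(π/(2a)) = 0.95843.
State is unnormalized: ∫|ψ|² dx = 0.95843, and ∫ψ*·x²·ψ dx = 0.14012, so ⟨x²⟩ = 0.14012 / 0.95843.
⟨x²⟩ = 0.14620.

0.146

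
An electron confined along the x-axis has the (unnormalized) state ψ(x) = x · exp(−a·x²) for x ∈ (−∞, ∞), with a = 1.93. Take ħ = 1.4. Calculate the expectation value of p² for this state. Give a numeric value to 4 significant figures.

11.35

p² ψ = −ħ² d²ψ/dx²; ⟨p²⟩ = −ħ² ∫ ψ*·ψ'' dx / ∫|ψ|² dx.
Expand each integrand as polynomial × e^(−2ax²) and use ∫x^(2j)·e^(−2ax²) dx = (2j−1)!!/(4a)^j · √(π/(2a)), odd powers → 0; here √(π/(2a)) = 0.90216. Differentiate with the product rule, d/dx e^(−ax²) = −2ax·e^(−ax²).
State is unnormalized: ∫|ψ|² dx = 0.11686, and ∫ψ*·(−ħ² ψ'') dx = 1.3262, so ⟨p²⟩ = 1.3262 / 0.11686.
⟨p²⟩ = 11.348.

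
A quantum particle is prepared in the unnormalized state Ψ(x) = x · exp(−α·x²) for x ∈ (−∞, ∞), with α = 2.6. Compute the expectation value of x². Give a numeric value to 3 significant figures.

0.288

⟨x²⟩ = ∫ x²·|Ψ|² dx / ∫|Ψ|² dx (integrals over the domain).
Expand each integrand as polynomial × e^(−2αx²) and use ∫x^(2j)·e^(−2αx²) dx = (2j−1)!!/(4α)^j · √(π/(2α)), odd powers → 0; here √(π/(2α)) = 0.77727.
State is unnormalized: ∫|Ψ|² dx = 0.074738, and ∫Ψ*·x²·Ψ dx = 0.021559, so ⟨x²⟩ = 0.021559 / 0.074738.
⟨x²⟩ = 0.28846.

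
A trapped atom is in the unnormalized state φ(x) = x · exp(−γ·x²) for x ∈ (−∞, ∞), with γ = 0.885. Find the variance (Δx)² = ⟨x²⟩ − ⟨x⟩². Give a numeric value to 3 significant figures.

0.847

Compute ⟨x⟩ and ⟨x²⟩ separately, then (Δx)² = ⟨x²⟩ − ⟨x⟩².
Expand each integrand as polynomial × e^(−2γx²) and use ∫x^(2j)·e^(−2γx²) dx = (2j−1)!!/(4γ)^j · √(π/(2γ)), odd powers → 0; here √(π/(2γ)) = 1.3323.
Normalization: ∫|φ|² dx = 0.37634.
⟨x⟩ = 0.0000 and ⟨x²⟩ = 0.84746.
(Δx)² = 0.84746 − (0.0000)² = 0.84746.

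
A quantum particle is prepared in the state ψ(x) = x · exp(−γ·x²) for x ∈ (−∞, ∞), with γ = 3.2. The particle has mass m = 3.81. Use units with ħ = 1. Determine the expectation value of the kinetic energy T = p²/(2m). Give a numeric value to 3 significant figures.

T = −(ħ²/2m) d²/dx², so ⟨T⟩ = −(ħ²/2m) ∫ ψ*·ψ'' dx / ∫|ψ|² dx; with m = 3.81.
Expand each integrand as polynomial × e^(−2γx²) and use ∫x^(2j)·e^(−2γx²) dx = (2j−1)!!/(4γ)^j · √(π/(2γ)), odd powers → 0; here √(π/(2γ)) = 0.70062. Differentiate with the product rule, d/dx e^(−γx²) = −2γx·e^(−γx²).
State is unnormalized: ∫|ψ|² dx = 0.054736, and ∫ψ*·(−ħ²/2m · ψ'') dx = 0.068959, so ⟨T⟩ = 0.068959 / 0.054736.
⟨T⟩ = 1.2598.

1.26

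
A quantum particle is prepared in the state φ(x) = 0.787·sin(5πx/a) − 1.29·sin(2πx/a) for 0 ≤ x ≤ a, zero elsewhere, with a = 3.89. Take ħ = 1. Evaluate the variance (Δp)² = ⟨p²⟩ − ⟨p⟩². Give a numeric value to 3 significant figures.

Compute ⟨p⟩ and ⟨p²⟩ separately; (Δp)² = ⟨p²⟩ − ⟨p⟩².
d²/dx² sin(jπx/a) = −(jπ/a)²·sin(jπx/a); on 0 ≤ x ≤ a, ∫sin²(jπx/a) dx = a/2 and ∫sin(jπx/a)·sin(lπx/a) dx = 0 for j ≠ l, so only diagonal terms survive in ∫|φ|² and ∫φ·φ″; ∫φ·φ′ dx = [φ²/2] between the walls = 0.
Normalization: ∫|φ|² dx = 4.4413.
⟨p⟩ = 0.0000 and ⟨p²⟩ = 6.3241.
(Δp)² = 6.3241 − (0.0000)² = 6.3241.

6.32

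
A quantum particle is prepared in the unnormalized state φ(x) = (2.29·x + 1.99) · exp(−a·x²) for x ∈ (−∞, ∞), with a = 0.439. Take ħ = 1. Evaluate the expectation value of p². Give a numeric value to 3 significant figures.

0.816

p² φ = −ħ² d²φ/dx²; ⟨p²⟩ = −ħ² ∫ φ*·φ'' dx / ∫|φ|² dx.
Expand each integrand as polynomial × e^(−2ax²) and use ∫x^(2j)·e^(−2ax²) dx = (2j−1)!!/(4a)^j · √(π/(2a)), odd powers → 0; here √(π/(2a)) = 1.8916. Differentiate with the product rule, d/dx e^(−ax²) = −2ax·e^(−ax²).
State is unnormalized: ∫|φ|² dx = 13.140, and ∫φ*·(−ħ² φ'') dx = 10.728, so ⟨p²⟩ = 10.728 / 13.140.
⟨p²⟩ = 0.81646.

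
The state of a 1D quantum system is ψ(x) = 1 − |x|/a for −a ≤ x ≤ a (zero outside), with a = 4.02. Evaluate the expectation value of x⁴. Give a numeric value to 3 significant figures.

⟨x⁴⟩ = ∫ x⁴·|ψ|² dx / ∫|ψ|² dx (integrals over the domain).
ψ is even, so ∫ over [−a, a] = 2∫₀ᵃ with ψ = 1 − x/a there: ∫₀ᵃ (1 − x/a)² dx = a/3, ∫₀ᵃ x²(1 − x/a)² dx = a³/30, ∫₀ᵃ x⁴(1 − x/a)² dx = a⁵/105.
State is unnormalized: ∫|ψ|² dx = 2.6800, and ∫ψ*·x⁴·ψ dx = 19.997, so ⟨x⁴⟩ = 19.997 / 2.6800.
⟨x⁴⟩ = 7.4617.

7.46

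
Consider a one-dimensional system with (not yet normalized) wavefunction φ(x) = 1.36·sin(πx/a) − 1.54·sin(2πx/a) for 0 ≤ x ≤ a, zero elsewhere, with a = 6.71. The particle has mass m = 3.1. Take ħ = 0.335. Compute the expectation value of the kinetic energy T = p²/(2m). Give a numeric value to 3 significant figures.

0.0107

T = −(ħ²/2m) d²/dx², so ⟨T⟩ = −(ħ²/2m) ∫ φ*·φ'' dx / ∫|φ|² dx; with m = 3.1.
d²/dx² sin(jπx/a) = −(jπ/a)²·sin(jπx/a); on 0 ≤ x ≤ a, ∫sin²(jπx/a) dx = a/2 and ∫sin(jπx/a)·sin(lπx/a) dx = 0 for j ≠ l, so only diagonal terms survive in ∫|φ|² and ∫φ·φ″; ∫φ·φ′ dx = [φ²/2] between the walls = 0.
State is unnormalized: ∫|φ|² dx = 14.162, and ∫φ*·(−ħ²/2m · φ'') dx = 0.15091, so ⟨T⟩ = 0.15091 / 14.162.
⟨T⟩ = 0.010656.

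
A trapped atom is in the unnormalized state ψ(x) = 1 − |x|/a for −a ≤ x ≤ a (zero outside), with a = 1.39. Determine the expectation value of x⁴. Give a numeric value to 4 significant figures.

0.1067

⟨x⁴⟩ = ∫ x⁴·|ψ|² dx / ∫|ψ|² dx (integrals over the domain).
ψ is even, so ∫ over [−a, a] = 2∫₀ᵃ with ψ = 1 − x/a there: ∫₀ᵃ (1 − x/a)² dx = a/3, ∫₀ᵃ x²(1 − x/a)² dx = a³/30, ∫₀ᵃ x⁴(1 − x/a)² dx = a⁵/105.
State is unnormalized: ∫|ψ|² dx = 0.92667, and ∫ψ*·x⁴·ψ dx = 0.098836, so ⟨x⁴⟩ = 0.098836 / 0.92667.
⟨x⁴⟩ = 0.10666.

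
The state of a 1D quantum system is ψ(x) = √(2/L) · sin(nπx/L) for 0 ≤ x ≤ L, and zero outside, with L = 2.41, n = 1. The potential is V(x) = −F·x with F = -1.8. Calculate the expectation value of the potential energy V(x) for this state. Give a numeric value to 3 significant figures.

2.17

⟨V⟩ = ∫ V(x)·|ψ|² dx.
With sin²θ = (1 − cos2θ)/2 on 0 ≤ x ≤ L: ∫sin²(nπx/L) dx = L/2, ∫x·sin²(nπx/L) dx = L²/4, ∫x²·sin²(nπx/L) dx = L³·(1/6 − 1/(4n²π²)); higher powers xᵏ the same way, integrating xᵏ·cos(2nπx/L) by parts.
⟨V⟩ = 2.1690.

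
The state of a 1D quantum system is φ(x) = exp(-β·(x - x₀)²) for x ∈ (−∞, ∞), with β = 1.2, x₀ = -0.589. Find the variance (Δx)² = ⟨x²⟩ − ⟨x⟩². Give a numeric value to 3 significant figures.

Compute ⟨x⟩ and ⟨x²⟩ separately, then (Δx)² = ⟨x²⟩ − ⟨x⟩².
Gaussian moments (u = x − x₀): ∫u^(2j)·e^(−2βu²) du = (2j−1)!!/(4β)^j · √(π/(2β)), odd powers integrate to 0; here √(π/(2β)) = 1.1441.
Normalization: ∫|φ|² dx = 1.1441.
⟨x⟩ = -0.58900 and ⟨x²⟩ = 0.55525.
(Δx)² = 0.55525 − (-0.58900)² = 0.20833.

0.208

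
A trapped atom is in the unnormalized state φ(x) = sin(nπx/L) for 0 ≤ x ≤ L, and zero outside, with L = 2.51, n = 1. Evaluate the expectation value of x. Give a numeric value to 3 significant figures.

⟨x⟩ = ∫ x·|φ|² dx / ∫|φ|² dx (integrals over the domain).
With sin²θ = (1 − cos2θ)/2 on 0 ≤ x ≤ L: ∫sin²(nπx/L) dx = L/2, ∫x·sin²(nπx/L) dx = L²/4, ∫x²·sin²(nπx/L) dx = L³·(1/6 − 1/(4n²π²)); higher powers xᵏ the same way, integrating xᵏ·cos(2nπx/L) by parts.
State is unnormalized: ∫|φ|² dx = 1.2550, and ∫φ*·x·φ dx = 1.5750, so ⟨x⟩ = 1.5750 / 1.2550.
⟨x⟩ = 1.2550.

1.26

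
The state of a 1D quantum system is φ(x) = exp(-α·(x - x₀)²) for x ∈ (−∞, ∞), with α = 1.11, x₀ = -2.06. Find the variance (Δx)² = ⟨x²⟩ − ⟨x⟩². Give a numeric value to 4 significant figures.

0.2252

Compute ⟨x⟩ and ⟨x²⟩ separately, then (Δx)² = ⟨x²⟩ − ⟨x⟩².
Gaussian moments (u = x − x₀): ∫u^(2j)·e^(−2αu²) du = (2j−1)!!/(4α)^j · √(π/(2α)), odd powers integrate to 0; here √(π/(2α)) = 1.1896.
Normalization: ∫|φ|² dx = 1.1896.
⟨x⟩ = -2.0600 and ⟨x²⟩ = 4.4688.
(Δx)² = 4.4688 − (-2.0600)² = 0.22523.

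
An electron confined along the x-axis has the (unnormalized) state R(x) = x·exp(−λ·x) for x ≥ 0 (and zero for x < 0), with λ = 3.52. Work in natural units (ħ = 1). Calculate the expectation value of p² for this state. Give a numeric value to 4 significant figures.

p² R = −ħ² d²R/dx²; ⟨p²⟩ = −ħ² ∫ R*·R'' dx / ∫|R|² dx.
Differentiate x·exp(−λ·x) with the product rule; every integrand then reduces to terms xʲ·e^(−2λx) on [0, ∞), with ∫₀^∞ xʲ·e^(−2λx) dx = j!/(2λ)^(j+1).
State is unnormalized: ∫|R|² dx = 0.0057321, and ∫R*·(−ħ² R'') dx = 0.071023, so ⟨p²⟩ = 0.071023 / 0.0057321.
⟨p²⟩ = 12.390.

12.39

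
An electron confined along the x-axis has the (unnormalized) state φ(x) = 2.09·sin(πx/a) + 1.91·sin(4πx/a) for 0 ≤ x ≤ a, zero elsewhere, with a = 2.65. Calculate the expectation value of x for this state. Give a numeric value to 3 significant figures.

1.29

⟨x⟩ = ∫ x·|φ|² dx / ∫|φ|² dx (integrals over the domain).
On 0 ≤ x ≤ a (j ≠ l): ∫sin²(jπx/a) dx = a/2, ∫sin(jπx/a)·sin(lπx/a) dx = 0; diagonal moments ∫x·sin²(jπx/a) dx = a²/4, ∫x²·sin²(jπx/a) dx = a³·(1/6 − 1/(4j²π²)); cross terms ∫x·sin(jπx/a)·sin(lπx/a) dx = 0 for j + l even and −4jla²/(π²(j² − l²)²) for j + l odd, ∫x²·sin(jπx/a)·sin(lπx/a) dx = (−1)^(j+l)·4jla³/(π²(j² − l²)²); higher powers the same way via product-to-sum and parts.
State is unnormalized: ∫|φ|² dx = 10.621, and ∫φ*·x·φ dx = 13.669, so ⟨x⟩ = 13.669 / 10.621.
⟨x⟩ = 1.2870.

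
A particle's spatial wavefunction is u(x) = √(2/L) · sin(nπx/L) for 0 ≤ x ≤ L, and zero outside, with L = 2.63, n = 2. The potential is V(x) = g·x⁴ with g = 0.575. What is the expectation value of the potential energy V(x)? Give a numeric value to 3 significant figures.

⟨V⟩ = ∫ V(x)·|u|² dx.
With sin²θ = (1 − cos2θ)/2 on 0 ≤ x ≤ L: ∫sin²(nπx/L) dx = L/2, ∫x·sin²(nπx/L) dx = L²/4, ∫x²·sin²(nπx/L) dx = L³·(1/6 − 1/(4n²π²)); higher powers xᵏ the same way, integrating xᵏ·cos(2nπx/L) by parts.
⟨V⟩ = 4.8316.

4.83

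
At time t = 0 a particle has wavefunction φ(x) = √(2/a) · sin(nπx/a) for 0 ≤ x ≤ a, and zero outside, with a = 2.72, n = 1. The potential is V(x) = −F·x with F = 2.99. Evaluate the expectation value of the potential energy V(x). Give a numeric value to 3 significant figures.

⟨V⟩ = ∫ V(x)·|φ|² dx.
With sin²θ = (1 − cos2θ)/2 on 0 ≤ x ≤ a: ∫sin²(nπx/a) dx = a/2, ∫x·sin²(nπx/a) dx = a²/4, ∫x²·sin²(nπx/a) dx = a³·(1/6 − 1/(4n²π²)); higher powers xᵏ the same way, integrating xᵏ·cos(2nπx/a) by parts.
⟨V⟩ = -4.0664.

-4.07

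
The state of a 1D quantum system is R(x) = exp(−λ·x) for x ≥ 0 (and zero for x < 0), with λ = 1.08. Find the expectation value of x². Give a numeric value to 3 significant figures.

⟨x²⟩ = ∫ x²·|R|² dx / ∫|R|² dx (integrals over the domain).
Every integrand reduces to terms xʲ·e^(−2λx) on [0, ∞); use ∫₀^∞ xʲ·e^(−2λx) dx = j!/(2λ)^(j+1).
State is unnormalized: ∫|R|² dx = 0.46296, and ∫R*·x²·R dx = 0.19846, so ⟨x²⟩ = 0.19846 / 0.46296.
⟨x²⟩ = 0.42867.

0.429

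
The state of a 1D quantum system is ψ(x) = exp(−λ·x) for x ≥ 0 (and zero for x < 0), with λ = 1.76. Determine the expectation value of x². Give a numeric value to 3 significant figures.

0.161

⟨x²⟩ = ∫ x²·|ψ|² dx / ∫|ψ|² dx (integrals over the domain).
Every integrand reduces to terms xʲ·e^(−2λx) on [0, ∞); use ∫₀^∞ xʲ·e^(−2λx) dx = j!/(2λ)^(j+1).
State is unnormalized: ∫|ψ|² dx = 0.28409, and ∫ψ*·x²·ψ dx = 0.045857, so ⟨x²⟩ = 0.045857 / 0.28409.
⟨x²⟩ = 0.16142.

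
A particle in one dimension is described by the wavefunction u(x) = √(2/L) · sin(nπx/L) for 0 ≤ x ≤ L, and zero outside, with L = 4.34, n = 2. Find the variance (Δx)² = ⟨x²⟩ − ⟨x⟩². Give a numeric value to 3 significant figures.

Compute ⟨x⟩ and ⟨x²⟩ separately, then (Δx)² = ⟨x²⟩ − ⟨x⟩².
With sin²θ = (1 − cos2θ)/2 on 0 ≤ x ≤ L: ∫sin²(nπx/L) dx = L/2, ∫x·sin²(nπx/L) dx = L²/4, ∫x²·sin²(nπx/L) dx = L³·(1/6 − 1/(4n²π²)); higher powers xᵏ the same way, integrating xᵏ·cos(2nπx/L) by parts.
⟨x⟩ = 2.1700 and ⟨x²⟩ = 6.0400.
(Δx)² = 6.0400 − (2.1700)² = 1.3311.

1.33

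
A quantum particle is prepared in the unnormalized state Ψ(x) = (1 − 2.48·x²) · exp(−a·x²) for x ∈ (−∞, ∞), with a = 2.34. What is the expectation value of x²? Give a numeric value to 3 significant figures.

0.0727

⟨x²⟩ = ∫ x²·|Ψ|² dx / ∫|Ψ|² dx (integrals over the domain).
Expand each integrand as polynomial × e^(−2ax²) and use ∫x^(2j)·e^(−2ax²) dx = (2j−1)!!/(4a)^j · √(π/(2a)), odd powers → 0; here √(π/(2a)) = 0.81932.
State is unnormalized: ∫|Ψ|² dx = 0.55770, and ∫Ψ*·x²·Ψ dx = 0.040554, so ⟨x²⟩ = 0.040554 / 0.55770.
⟨x²⟩ = 0.072716.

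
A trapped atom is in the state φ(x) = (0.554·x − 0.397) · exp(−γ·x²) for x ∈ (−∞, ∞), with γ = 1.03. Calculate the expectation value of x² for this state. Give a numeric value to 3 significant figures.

0.399

⟨x²⟩ = ∫ x²·|φ|² dx / ∫|φ|² dx (integrals over the domain).
Expand each integrand as polynomial × e^(−2γx²) and use ∫x^(2j)·e^(−2γx²) dx = (2j−1)!!/(4γ)^j · √(π/(2γ)), odd powers → 0; here √(π/(2γ)) = 1.2349.
State is unnormalized: ∫|φ|² dx = 0.28663, and ∫φ*·x²·φ dx = 0.11423, so ⟨x²⟩ = 0.11423 / 0.28663.
⟨x²⟩ = 0.39852.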